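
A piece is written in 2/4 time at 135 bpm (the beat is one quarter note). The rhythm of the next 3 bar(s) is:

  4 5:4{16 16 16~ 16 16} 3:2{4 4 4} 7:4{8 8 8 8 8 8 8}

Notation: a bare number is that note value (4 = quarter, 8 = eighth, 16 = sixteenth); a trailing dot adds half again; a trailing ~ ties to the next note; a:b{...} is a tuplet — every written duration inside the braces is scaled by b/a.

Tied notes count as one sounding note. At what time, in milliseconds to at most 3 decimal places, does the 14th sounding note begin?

1. 0.0ms @ 0 + 444.444ms (1)
2. 444.444ms @ 1 + 88.889ms (1/5)
3. 533.333ms @ 6/5 + 88.889ms (1/5)
4. 622.222ms @ 7/5 + 177.778ms (2/5)
5. 800.0ms @ 9/5 + 88.889ms (1/5)
6. 888.889ms @ 2 + 296.296ms (2/3)
7. 1185.185ms @ 8/3 + 296.296ms (2/3)
8. 1481.481ms @ 10/3 + 296.296ms (2/3)
9. 1777.778ms @ 4 + 126.984ms (2/7)
10. 1904.762ms @ 30/7 + 126.984ms (2/7)
11. 2031.746ms @ 32/7 + 126.984ms (2/7)
12. 2158.73ms @ 34/7 + 126.984ms (2/7)
13. 2285.714ms @ 36/7 + 126.984ms (2/7)
14. 2412.698ms @ 38/7 + 126.984ms (2/7)
15. 2539.683ms @ 40/7 + 126.984ms (2/7)

note 14 onset = 38/7b = 2412.698ms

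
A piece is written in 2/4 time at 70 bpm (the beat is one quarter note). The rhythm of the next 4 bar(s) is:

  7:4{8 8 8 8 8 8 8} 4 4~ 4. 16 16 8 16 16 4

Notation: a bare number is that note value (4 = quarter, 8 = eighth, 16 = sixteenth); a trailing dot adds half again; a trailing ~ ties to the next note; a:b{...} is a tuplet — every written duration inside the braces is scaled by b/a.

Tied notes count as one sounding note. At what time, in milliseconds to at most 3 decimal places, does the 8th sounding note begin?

note 8 onset = 2b = 1714.286ms

1. 0.0ms @ 0 + 244.898ms (2/7)
2. 244.898ms @ 2/7 + 244.898ms (2/7)
3. 489.796ms @ 4/7 + 244.898ms (2/7)
4. 734.694ms @ 6/7 + 244.898ms (2/7)
5. 979.592ms @ 8/7 + 244.898ms (2/7)
6. 1224.49ms @ 10/7 + 244.898ms (2/7)
7. 1469.388ms @ 12/7 + 244.898ms (2/7)
8. 1714.286ms @ 2 + 857.143ms (1)
9. 2571.429ms @ 3 + 2142.857ms (5/2)
10. 4714.286ms @ 11/2 + 214.286ms (1/4)
11. 4928.571ms @ 23/4 + 214.286ms (1/4)
12. 5142.857ms @ 6 + 428.571ms (1/2)
13. 5571.429ms @ 13/2 + 214.286ms (1/4)
14. 5785.714ms @ 27/4 + 214.286ms (1/4)
15. 6000.0ms @ 7 + 857.143ms (1)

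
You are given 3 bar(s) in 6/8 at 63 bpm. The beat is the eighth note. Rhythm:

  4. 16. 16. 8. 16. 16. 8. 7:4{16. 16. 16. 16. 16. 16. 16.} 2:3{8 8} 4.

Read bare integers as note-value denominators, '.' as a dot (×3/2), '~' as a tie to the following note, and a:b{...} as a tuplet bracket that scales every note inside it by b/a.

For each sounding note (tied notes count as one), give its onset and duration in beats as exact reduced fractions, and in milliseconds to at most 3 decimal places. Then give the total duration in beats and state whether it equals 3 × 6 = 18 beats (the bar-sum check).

1) 0.0ms=0b +2857.143ms=3b
2) 2857.143ms=3b +714.286ms=3/4b
3) 3571.429ms=15/4b +714.286ms=3/4b
4) 4285.714ms=9/2b +1428.571ms=3/2b
5) 5714.286ms=6b +714.286ms=3/4b
6) 6428.571ms=27/4b +714.286ms=3/4b
7) 7142.857ms=15/2b +1428.571ms=3/2b
8) 8571.429ms=9b +408.163ms=3/7b
9) 8979.592ms=66/7b +408.163ms=3/7b
10) 9387.755ms=69/7b +408.163ms=3/7b
11) 9795.918ms=72/7b +408.163ms=3/7b
12) 10204.082ms=75/7b +408.163ms=3/7b
13) 10612.245ms=78/7b +408.163ms=3/7b
14) 11020.408ms=81/7b +408.163ms=3/7b
15) 11428.571ms=12b +1428.571ms=3/2b
16) 12857.143ms=27/2b +1428.571ms=3/2b
17) 14285.714ms=15b +2857.143ms=3b
Σ=18b of 18 (63bpm 6/8) — PASS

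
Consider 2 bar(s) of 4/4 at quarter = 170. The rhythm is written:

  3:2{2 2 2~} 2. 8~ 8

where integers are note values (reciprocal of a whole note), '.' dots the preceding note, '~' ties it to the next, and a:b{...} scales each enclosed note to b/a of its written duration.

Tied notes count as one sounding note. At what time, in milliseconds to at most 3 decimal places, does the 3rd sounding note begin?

note 3 onset = 8/3b = 941.176ms

1. 0.0ms @ 0 + 470.588ms (4/3)
2. 470.588ms @ 4/3 + 470.588ms (4/3)
3. 941.176ms @ 8/3 + 1529.412ms (13/3)
4. 2470.588ms @ 7 + 352.941ms (1)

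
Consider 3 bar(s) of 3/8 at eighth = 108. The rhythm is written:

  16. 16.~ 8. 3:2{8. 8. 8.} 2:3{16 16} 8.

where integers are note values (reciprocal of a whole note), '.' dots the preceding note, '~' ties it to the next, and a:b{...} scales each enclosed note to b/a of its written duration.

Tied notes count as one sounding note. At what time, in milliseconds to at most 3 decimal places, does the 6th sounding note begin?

note 6 onset = 6b = 3333.333ms

1. 0.0ms @ 0 + 416.667ms (3/4)
2. 416.667ms @ 3/4 + 1250.0ms (9/4)
3. 1666.667ms @ 3 + 555.556ms (1)
4. 2222.222ms @ 4 + 555.556ms (1)
5. 2777.778ms @ 5 + 555.556ms (1)
6. 3333.333ms @ 6 + 416.667ms (3/4)
7. 3750.0ms @ 27/4 + 416.667ms (3/4)
8. 4166.667ms @ 15/2 + 833.333ms (3/2)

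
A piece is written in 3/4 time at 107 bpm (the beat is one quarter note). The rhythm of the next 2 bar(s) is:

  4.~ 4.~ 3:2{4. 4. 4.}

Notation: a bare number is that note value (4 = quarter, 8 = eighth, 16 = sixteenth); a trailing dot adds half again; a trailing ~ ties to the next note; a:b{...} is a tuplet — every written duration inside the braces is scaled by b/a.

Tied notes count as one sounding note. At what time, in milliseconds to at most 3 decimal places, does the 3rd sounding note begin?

note 3 onset = 5b = 2803.738ms

1. 0.0ms @ 0 + 2242.991ms (4)
2. 2242.991ms @ 4 + 560.748ms (1)
3. 2803.738ms @ 5 + 560.748ms (1)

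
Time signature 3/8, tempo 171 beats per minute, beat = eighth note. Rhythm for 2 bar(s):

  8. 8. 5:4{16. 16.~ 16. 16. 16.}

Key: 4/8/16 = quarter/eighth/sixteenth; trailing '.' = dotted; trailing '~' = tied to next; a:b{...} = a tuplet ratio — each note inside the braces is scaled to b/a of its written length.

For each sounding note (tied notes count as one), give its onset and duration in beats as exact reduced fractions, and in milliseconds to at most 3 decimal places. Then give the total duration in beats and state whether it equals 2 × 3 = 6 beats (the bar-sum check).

1) 0.0ms=0b +526.316ms=3/2b
2) 526.316ms=3/2b +526.316ms=3/2b
3) 1052.632ms=3b +210.526ms=3/5b
4) 1263.158ms=18/5b +421.053ms=6/5b
5) 1684.211ms=24/5b +210.526ms=3/5b
6) 1894.737ms=27/5b +210.526ms=3/5b
Σ=6b of 6 (171bpm 3/8) — PASS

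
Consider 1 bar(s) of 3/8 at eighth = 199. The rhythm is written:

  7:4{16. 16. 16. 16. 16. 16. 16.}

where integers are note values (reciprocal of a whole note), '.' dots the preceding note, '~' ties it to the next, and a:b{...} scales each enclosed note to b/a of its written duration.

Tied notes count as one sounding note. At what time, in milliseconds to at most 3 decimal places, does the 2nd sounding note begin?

note 2 onset = 3/7b = 129.218ms

1. 0.0ms @ 0 + 129.218ms (3/7)
2. 129.218ms @ 3/7 + 129.218ms (3/7)
3. 258.435ms @ 6/7 + 129.218ms (3/7)
4. 387.653ms @ 9/7 + 129.218ms (3/7)
5. 516.87ms @ 12/7 + 129.218ms (3/7)
6. 646.088ms @ 15/7 + 129.218ms (3/7)
7. 775.305ms @ 18/7 + 129.218ms (3/7)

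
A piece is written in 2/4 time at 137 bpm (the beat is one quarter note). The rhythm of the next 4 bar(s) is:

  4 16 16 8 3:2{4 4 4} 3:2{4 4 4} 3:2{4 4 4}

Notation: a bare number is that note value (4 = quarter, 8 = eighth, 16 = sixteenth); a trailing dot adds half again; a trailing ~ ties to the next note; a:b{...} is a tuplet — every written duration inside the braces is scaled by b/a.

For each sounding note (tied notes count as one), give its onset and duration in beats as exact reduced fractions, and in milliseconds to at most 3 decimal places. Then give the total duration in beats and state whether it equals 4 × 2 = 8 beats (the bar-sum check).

1) 0.0ms=0b +437.956ms=1b
2) 437.956ms=1b +109.489ms=1/4b
3) 547.445ms=5/4b +109.489ms=1/4b
4) 656.934ms=3/2b +218.978ms=1/2b
5) 875.912ms=2b +291.971ms=2/3b
6) 1167.883ms=8/3b +291.971ms=2/3b
7) 1459.854ms=10/3b +291.971ms=2/3b
8) 1751.825ms=4b +291.971ms=2/3b
9) 2043.796ms=14/3b +291.971ms=2/3b
10) 2335.766ms=16/3b +291.971ms=2/3b
11) 2627.737ms=6b +291.971ms=2/3b
12) 2919.708ms=20/3b +291.971ms=2/3b
13) 3211.679ms=22/3b +291.971ms=2/3b
Σ=8b of 8 (137bpm 2/4) — PASS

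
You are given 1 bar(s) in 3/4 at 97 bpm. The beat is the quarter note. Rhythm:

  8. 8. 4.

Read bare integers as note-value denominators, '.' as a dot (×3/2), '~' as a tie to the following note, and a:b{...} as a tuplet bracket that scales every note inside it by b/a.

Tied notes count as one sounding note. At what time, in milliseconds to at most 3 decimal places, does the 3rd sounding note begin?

1. 0.0ms @ 0 + 463.918ms (3/4)
2. 463.918ms @ 3/4 + 463.918ms (3/4)
3. 927.835ms @ 3/2 + 927.835ms (3/2)

note 3 onset = 3/2b = 927.835ms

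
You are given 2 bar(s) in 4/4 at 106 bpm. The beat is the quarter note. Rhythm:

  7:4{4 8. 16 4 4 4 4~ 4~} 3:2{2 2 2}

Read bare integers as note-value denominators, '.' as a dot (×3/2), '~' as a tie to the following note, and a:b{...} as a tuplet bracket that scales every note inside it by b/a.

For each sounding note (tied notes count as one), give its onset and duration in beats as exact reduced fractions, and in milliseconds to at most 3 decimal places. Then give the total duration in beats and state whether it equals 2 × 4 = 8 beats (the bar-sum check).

1) 0.0ms=0b +323.45ms=4/7b
2) 323.45ms=4/7b +242.588ms=3/7b
3) 566.038ms=1b +80.863ms=1/7b
4) 646.9ms=8/7b +323.45ms=4/7b
5) 970.35ms=12/7b +323.45ms=4/7b
6) 1293.801ms=16/7b +323.45ms=4/7b
7) 1617.251ms=20/7b +1401.617ms=52/21b
8) 3018.868ms=16/3b +754.717ms=4/3b
9) 3773.585ms=20/3b +754.717ms=4/3b
Σ=8b of 8 (106bpm 4/4) — PASS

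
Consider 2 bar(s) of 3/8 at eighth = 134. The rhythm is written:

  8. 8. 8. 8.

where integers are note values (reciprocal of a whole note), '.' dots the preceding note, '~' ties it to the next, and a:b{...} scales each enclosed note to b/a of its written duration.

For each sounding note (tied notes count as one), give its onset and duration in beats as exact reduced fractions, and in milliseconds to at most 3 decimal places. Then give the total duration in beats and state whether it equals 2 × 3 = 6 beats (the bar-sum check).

1) 0.0ms=0b +671.642ms=3/2b
2) 671.642ms=3/2b +671.642ms=3/2b
3) 1343.284ms=3b +671.642ms=3/2b
4) 2014.925ms=9/2b +671.642ms=3/2b
Σ=6b of 6 (134bpm 3/8) — PASS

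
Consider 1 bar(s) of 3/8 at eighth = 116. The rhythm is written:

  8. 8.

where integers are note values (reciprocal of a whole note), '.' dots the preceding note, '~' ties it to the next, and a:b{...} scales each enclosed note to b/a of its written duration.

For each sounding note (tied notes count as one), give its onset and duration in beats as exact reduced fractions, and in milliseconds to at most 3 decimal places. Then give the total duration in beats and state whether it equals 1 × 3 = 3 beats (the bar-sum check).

1) 0.0ms=0b +775.862ms=3/2b
2) 775.862ms=3/2b +775.862ms=3/2b
Σ=3b of 3 (116bpm 3/8) — PASS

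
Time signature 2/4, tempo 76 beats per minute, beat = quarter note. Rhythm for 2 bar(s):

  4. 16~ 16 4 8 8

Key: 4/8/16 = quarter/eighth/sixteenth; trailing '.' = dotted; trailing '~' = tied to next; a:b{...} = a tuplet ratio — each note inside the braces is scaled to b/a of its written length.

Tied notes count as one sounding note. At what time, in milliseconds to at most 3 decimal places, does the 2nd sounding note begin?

note 2 onset = 3/2b = 1184.211ms

1. 0.0ms @ 0 + 1184.211ms (3/2)
2. 1184.211ms @ 3/2 + 394.737ms (1/2)
3. 1578.947ms @ 2 + 789.474ms (1)
4. 2368.421ms @ 3 + 394.737ms (1/2)
5. 2763.158ms @ 7/2 + 394.737ms (1/2)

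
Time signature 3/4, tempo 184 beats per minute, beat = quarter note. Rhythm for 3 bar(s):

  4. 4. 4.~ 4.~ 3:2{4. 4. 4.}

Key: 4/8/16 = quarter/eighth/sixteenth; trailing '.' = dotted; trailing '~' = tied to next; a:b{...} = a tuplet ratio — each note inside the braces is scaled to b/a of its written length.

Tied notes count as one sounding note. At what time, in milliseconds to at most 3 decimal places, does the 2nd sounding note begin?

note 2 onset = 3/2b = 489.13ms

1. 0.0ms @ 0 + 489.13ms (3/2)
2. 489.13ms @ 3/2 + 489.13ms (3/2)
3. 978.261ms @ 3 + 1304.348ms (4)
4. 2282.609ms @ 7 + 326.087ms (1)
5. 2608.696ms @ 8 + 326.087ms (1)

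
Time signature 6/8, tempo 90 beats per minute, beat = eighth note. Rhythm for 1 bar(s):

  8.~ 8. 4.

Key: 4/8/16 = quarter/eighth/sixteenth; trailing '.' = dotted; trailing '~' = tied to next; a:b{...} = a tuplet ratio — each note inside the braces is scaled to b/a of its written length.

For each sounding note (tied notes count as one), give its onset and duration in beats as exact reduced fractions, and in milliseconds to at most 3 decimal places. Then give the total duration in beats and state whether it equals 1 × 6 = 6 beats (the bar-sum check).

1) 0.0ms=0b +2000.0ms=3b
2) 2000.0ms=3b +2000.0ms=3b
Σ=6b of 6 (90bpm 6/8) — PASS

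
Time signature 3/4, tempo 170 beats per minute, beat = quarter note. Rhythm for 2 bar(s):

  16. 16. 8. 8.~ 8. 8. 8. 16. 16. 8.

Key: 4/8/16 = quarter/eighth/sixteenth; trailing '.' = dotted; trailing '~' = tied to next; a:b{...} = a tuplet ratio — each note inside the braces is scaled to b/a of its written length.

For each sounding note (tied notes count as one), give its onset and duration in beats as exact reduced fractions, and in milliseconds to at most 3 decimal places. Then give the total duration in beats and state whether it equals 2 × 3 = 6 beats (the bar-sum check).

1) 0.0ms=0b +132.353ms=3/8b
2) 132.353ms=3/8b +132.353ms=3/8b
3) 264.706ms=3/4b +264.706ms=3/4b
4) 529.412ms=3/2b +529.412ms=3/2b
5) 1058.824ms=3b +264.706ms=3/4b
6) 1323.529ms=15/4b +264.706ms=3/4b
7) 1588.235ms=9/2b +132.353ms=3/8b
8) 1720.588ms=39/8b +132.353ms=3/8b
9) 1852.941ms=21/4b +264.706ms=3/4b
Σ=6b of 6 (170bpm 3/4) — PASS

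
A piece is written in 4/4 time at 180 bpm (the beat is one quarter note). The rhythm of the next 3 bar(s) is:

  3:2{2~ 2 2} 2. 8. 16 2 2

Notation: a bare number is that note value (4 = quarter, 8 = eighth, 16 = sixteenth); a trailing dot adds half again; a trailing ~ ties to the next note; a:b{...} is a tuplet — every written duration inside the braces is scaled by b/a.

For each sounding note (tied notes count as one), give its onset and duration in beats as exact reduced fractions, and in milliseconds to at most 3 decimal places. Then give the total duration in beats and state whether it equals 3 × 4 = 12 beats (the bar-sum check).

1) 0.0ms=0b +888.889ms=8/3b
2) 888.889ms=8/3b +444.444ms=4/3b
3) 1333.333ms=4b +1000.0ms=3b
4) 2333.333ms=7b +250.0ms=3/4b
5) 2583.333ms=31/4b +83.333ms=1/4b
6) 2666.667ms=8b +666.667ms=2b
7) 3333.333ms=10b +666.667ms=2b
Σ=12b of 12 (180bpm 4/4) — PASS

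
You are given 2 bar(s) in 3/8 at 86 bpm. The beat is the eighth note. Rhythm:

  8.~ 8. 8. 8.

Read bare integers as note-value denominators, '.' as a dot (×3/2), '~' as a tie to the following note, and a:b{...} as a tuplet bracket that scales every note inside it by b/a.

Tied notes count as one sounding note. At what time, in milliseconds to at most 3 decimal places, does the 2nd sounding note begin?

1. 0.0ms @ 0 + 2093.023ms (3)
2. 2093.023ms @ 3 + 1046.512ms (3/2)
3. 3139.535ms @ 9/2 + 1046.512ms (3/2)

note 2 onset = 3b = 2093.023ms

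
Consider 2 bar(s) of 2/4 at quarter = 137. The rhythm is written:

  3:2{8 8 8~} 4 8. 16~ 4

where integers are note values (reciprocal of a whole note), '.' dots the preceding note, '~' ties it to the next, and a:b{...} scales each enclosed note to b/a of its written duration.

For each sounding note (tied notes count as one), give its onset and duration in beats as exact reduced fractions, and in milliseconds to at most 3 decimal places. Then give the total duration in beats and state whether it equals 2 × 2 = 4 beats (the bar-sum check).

1) 0.0ms=0b +145.985ms=1/3b
2) 145.985ms=1/3b +145.985ms=1/3b
3) 291.971ms=2/3b +583.942ms=4/3b
4) 875.912ms=2b +328.467ms=3/4b
5) 1204.38ms=11/4b +547.445ms=5/4b
Σ=4b of 4 (137bpm 2/4) — PASS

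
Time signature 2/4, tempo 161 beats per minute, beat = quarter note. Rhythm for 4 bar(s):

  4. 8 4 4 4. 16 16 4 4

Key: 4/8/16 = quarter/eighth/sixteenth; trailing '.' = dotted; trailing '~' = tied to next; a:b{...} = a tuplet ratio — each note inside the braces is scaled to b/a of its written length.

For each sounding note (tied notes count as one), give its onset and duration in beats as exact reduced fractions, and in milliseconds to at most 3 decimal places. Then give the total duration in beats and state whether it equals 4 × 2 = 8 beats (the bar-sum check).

1) 0.0ms=0b +559.006ms=3/2b
2) 559.006ms=3/2b +186.335ms=1/2b
3) 745.342ms=2b +372.671ms=1b
4) 1118.012ms=3b +372.671ms=1b
5) 1490.683ms=4b +559.006ms=3/2b
6) 2049.689ms=11/2b +93.168ms=1/4b
7) 2142.857ms=23/4b +93.168ms=1/4b
8) 2236.025ms=6b +372.671ms=1b
9) 2608.696ms=7b +372.671ms=1b
Σ=8b of 8 (161bpm 2/4) — PASS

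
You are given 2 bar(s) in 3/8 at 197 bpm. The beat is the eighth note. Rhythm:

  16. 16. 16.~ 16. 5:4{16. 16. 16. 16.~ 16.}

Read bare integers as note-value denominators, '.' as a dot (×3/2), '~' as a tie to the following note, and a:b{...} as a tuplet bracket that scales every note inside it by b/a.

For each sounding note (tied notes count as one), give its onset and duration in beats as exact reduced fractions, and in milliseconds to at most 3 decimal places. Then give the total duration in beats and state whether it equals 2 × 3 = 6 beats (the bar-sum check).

1) 0.0ms=0b +228.426ms=3/4b
2) 228.426ms=3/4b +228.426ms=3/4b
3) 456.853ms=3/2b +456.853ms=3/2b
4) 913.706ms=3b +182.741ms=3/5b
5) 1096.447ms=18/5b +182.741ms=3/5b
6) 1279.188ms=21/5b +182.741ms=3/5b
7) 1461.929ms=24/5b +365.482ms=6/5b
Σ=6b of 6 (197bpm 3/8) — PASS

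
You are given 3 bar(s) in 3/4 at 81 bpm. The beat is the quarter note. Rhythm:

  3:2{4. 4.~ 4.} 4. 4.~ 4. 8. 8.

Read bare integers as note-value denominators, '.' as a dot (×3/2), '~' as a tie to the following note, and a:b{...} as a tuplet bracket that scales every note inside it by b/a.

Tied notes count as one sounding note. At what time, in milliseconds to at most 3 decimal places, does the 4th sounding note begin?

note 4 onset = 9/2b = 3333.333ms

1. 0.0ms @ 0 + 740.741ms (1)
2. 740.741ms @ 1 + 1481.481ms (2)
3. 2222.222ms @ 3 + 1111.111ms (3/2)
4. 3333.333ms @ 9/2 + 2222.222ms (3)
5. 5555.556ms @ 15/2 + 555.556ms (3/4)
6. 6111.111ms @ 33/4 + 555.556ms (3/4)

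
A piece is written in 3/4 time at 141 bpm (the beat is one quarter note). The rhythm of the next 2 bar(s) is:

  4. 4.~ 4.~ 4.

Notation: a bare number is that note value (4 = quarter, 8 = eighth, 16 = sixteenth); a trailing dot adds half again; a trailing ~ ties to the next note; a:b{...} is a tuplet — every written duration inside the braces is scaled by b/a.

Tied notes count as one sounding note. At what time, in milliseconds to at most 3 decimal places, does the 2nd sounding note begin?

1. 0.0ms @ 0 + 638.298ms (3/2)
2. 638.298ms @ 3/2 + 1914.894ms (9/2)

note 2 onset = 3/2b = 638.298ms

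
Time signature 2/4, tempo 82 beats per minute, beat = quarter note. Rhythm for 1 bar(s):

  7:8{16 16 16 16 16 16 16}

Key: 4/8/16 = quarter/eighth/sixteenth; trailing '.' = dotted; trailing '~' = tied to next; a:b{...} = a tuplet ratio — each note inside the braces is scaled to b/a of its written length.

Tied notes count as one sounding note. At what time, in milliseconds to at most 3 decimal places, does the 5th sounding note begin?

note 5 onset = 8/7b = 836.237ms

1. 0.0ms @ 0 + 209.059ms (2/7)
2. 209.059ms @ 2/7 + 209.059ms (2/7)
3. 418.118ms @ 4/7 + 209.059ms (2/7)
4. 627.178ms @ 6/7 + 209.059ms (2/7)
5. 836.237ms @ 8/7 + 209.059ms (2/7)
6. 1045.296ms @ 10/7 + 209.059ms (2/7)
7. 1254.355ms @ 12/7 + 209.059ms (2/7)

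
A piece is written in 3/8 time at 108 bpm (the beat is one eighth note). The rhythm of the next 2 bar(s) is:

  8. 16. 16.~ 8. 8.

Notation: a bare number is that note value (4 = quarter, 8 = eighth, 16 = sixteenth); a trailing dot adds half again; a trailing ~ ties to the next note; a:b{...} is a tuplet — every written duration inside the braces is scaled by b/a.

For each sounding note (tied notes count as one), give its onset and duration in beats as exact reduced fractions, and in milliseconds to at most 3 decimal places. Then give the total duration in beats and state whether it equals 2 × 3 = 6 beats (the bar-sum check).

1) 0.0ms=0b +833.333ms=3/2b
2) 833.333ms=3/2b +416.667ms=3/4b
3) 1250.0ms=9/4b +1250.0ms=9/4b
4) 2500.0ms=9/2b +833.333ms=3/2b
Σ=6b of 6 (108bpm 3/8) — PASS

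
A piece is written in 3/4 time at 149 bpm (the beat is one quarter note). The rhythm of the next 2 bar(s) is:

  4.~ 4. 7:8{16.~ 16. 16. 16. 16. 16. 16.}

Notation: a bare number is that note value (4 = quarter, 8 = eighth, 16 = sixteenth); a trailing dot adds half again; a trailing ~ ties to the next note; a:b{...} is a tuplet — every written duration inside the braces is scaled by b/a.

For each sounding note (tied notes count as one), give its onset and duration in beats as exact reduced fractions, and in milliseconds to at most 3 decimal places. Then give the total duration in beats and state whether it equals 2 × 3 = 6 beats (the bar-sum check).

1) 0.0ms=0b +1208.054ms=3b
2) 1208.054ms=3b +345.158ms=6/7b
3) 1553.212ms=27/7b +172.579ms=3/7b
4) 1725.791ms=30/7b +172.579ms=3/7b
5) 1898.37ms=33/7b +172.579ms=3/7b
6) 2070.949ms=36/7b +172.579ms=3/7b
7) 2243.528ms=39/7b +172.579ms=3/7b
Σ=6b of 6 (149bpm 3/4) — PASS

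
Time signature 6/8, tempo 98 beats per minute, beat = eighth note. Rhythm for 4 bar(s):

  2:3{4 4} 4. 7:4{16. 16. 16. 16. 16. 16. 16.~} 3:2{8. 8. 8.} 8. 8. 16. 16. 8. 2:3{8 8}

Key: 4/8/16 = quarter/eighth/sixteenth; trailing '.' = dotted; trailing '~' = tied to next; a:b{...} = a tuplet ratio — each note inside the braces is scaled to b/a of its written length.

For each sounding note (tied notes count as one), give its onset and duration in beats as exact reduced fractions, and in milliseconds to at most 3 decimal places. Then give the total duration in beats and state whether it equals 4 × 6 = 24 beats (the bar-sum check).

1) 0.0ms=0b +1836.735ms=3b
2) 1836.735ms=3b +1836.735ms=3b
3) 3673.469ms=6b +1836.735ms=3b
4) 5510.204ms=9b +262.391ms=3/7b
5) 5772.595ms=66/7b +262.391ms=3/7b
6) 6034.985ms=69/7b +262.391ms=3/7b
7) 6297.376ms=72/7b +262.391ms=3/7b
8) 6559.767ms=75/7b +262.391ms=3/7b
9) 6822.157ms=78/7b +262.391ms=3/7b
10) 7084.548ms=81/7b +874.636ms=10/7b
11) 7959.184ms=13b +612.245ms=1b
12) 8571.429ms=14b +612.245ms=1b
13) 9183.673ms=15b +918.367ms=3/2b
14) 10102.041ms=33/2b +918.367ms=3/2b
15) 11020.408ms=18b +459.184ms=3/4b
16) 11479.592ms=75/4b +459.184ms=3/4b
17) 11938.776ms=39/2b +918.367ms=3/2b
18) 12857.143ms=21b +918.367ms=3/2b
19) 13775.51ms=45/2b +918.367ms=3/2b
Σ=24b of 24 (98bpm 6/8) — PASS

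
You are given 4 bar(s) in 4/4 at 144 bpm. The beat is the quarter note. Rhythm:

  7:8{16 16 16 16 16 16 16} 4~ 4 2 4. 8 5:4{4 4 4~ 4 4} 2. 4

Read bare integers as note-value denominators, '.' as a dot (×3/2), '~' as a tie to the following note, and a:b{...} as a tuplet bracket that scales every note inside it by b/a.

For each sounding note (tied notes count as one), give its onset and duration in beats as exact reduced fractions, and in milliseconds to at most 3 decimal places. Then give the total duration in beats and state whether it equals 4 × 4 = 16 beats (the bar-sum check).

1) 0.0ms=0b +119.048ms=2/7b
2) 119.048ms=2/7b +119.048ms=2/7b
3) 238.095ms=4/7b +119.048ms=2/7b
4) 357.143ms=6/7b +119.048ms=2/7b
5) 476.19ms=8/7b +119.048ms=2/7b
6) 595.238ms=10/7b +119.048ms=2/7b
7) 714.286ms=12/7b +119.048ms=2/7b
8) 833.333ms=2b +833.333ms=2b
9) 1666.667ms=4b +833.333ms=2b
10) 2500.0ms=6b +625.0ms=3/2b
11) 3125.0ms=15/2b +208.333ms=1/2b
12) 3333.333ms=8b +333.333ms=4/5b
13) 3666.667ms=44/5b +333.333ms=4/5b
14) 4000.0ms=48/5b +666.667ms=8/5b
15) 4666.667ms=56/5b +333.333ms=4/5b
16) 5000.0ms=12b +1250.0ms=3b
17) 6250.0ms=15b +416.667ms=1b
Σ=16b of 16 (144bpm 4/4) — PASS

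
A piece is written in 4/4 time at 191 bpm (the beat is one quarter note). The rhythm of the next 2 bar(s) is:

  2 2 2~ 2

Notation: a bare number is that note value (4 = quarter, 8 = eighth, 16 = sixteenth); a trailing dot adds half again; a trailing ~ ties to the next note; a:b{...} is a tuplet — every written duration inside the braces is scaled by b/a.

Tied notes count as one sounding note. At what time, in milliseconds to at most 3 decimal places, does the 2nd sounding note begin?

1. 0.0ms @ 0 + 628.272ms (2)
2. 628.272ms @ 2 + 628.272ms (2)
3. 1256.545ms @ 4 + 1256.545ms (4)

note 2 onset = 2b = 628.272ms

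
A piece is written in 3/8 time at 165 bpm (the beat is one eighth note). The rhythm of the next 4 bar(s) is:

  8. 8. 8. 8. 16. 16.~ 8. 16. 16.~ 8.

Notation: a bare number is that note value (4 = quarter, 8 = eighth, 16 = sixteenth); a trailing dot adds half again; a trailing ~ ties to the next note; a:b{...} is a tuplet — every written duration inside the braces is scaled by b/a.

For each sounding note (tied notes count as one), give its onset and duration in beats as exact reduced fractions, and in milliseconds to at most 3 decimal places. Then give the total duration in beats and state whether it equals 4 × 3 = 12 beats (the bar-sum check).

1) 0.0ms=0b +545.455ms=3/2b
2) 545.455ms=3/2b +545.455ms=3/2b
3) 1090.909ms=3b +545.455ms=3/2b
4) 1636.364ms=9/2b +545.455ms=3/2b
5) 2181.818ms=6b +272.727ms=3/4b
6) 2454.545ms=27/4b +818.182ms=9/4b
7) 3272.727ms=9b +272.727ms=3/4b
8) 3545.455ms=39/4b +818.182ms=9/4b
Σ=12b of 12 (165bpm 3/8) — PASS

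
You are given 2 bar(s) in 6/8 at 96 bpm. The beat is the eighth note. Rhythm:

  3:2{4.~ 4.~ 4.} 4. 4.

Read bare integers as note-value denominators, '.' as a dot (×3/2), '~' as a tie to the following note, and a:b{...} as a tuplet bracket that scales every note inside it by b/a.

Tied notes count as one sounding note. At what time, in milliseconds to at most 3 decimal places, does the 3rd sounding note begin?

1. 0.0ms @ 0 + 3750.0ms (6)
2. 3750.0ms @ 6 + 1875.0ms (3)
3. 5625.0ms @ 9 + 1875.0ms (3)

note 3 onset = 9b = 5625.0ms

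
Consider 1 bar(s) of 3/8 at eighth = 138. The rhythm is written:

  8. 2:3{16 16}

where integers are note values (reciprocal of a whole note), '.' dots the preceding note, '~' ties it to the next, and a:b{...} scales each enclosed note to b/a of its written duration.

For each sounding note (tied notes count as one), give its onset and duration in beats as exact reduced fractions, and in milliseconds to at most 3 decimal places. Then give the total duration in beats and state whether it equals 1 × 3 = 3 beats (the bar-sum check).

1) 0.0ms=0b +652.174ms=3/2b
2) 652.174ms=3/2b +326.087ms=3/4b
3) 978.261ms=9/4b +326.087ms=3/4b
Σ=3b of 3 (138bpm 3/8) — PASS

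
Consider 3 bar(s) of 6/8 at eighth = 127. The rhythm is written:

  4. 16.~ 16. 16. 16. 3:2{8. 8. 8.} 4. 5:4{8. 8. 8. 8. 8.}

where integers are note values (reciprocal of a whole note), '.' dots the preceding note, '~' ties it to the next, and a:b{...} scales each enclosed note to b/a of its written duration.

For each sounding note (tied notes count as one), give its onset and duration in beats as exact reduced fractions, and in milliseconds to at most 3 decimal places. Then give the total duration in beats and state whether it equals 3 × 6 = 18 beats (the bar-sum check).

1) 0.0ms=0b +1417.323ms=3b
2) 1417.323ms=3b +708.661ms=3/2b
3) 2125.984ms=9/2b +354.331ms=3/4b
4) 2480.315ms=21/4b +354.331ms=3/4b
5) 2834.646ms=6b +472.441ms=1b
6) 3307.087ms=7b +472.441ms=1b
7) 3779.528ms=8b +472.441ms=1b
8) 4251.969ms=9b +1417.323ms=3b
9) 5669.291ms=12b +566.929ms=6/5b
10) 6236.22ms=66/5b +566.929ms=6/5b
11) 6803.15ms=72/5b +566.929ms=6/5b
12) 7370.079ms=78/5b +566.929ms=6/5b
13) 7937.008ms=84/5b +566.929ms=6/5b
Σ=18b of 18 (127bpm 6/8) — PASS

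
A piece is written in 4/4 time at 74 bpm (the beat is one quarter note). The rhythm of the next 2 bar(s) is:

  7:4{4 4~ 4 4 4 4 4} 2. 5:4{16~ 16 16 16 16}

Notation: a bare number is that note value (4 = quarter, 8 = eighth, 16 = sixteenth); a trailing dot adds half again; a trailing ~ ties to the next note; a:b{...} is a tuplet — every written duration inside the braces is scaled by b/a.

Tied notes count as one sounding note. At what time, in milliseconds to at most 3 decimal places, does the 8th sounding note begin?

1. 0.0ms @ 0 + 463.32ms (4/7)
2. 463.32ms @ 4/7 + 926.641ms (8/7)
3. 1389.961ms @ 12/7 + 463.32ms (4/7)
4. 1853.282ms @ 16/7 + 463.32ms (4/7)
5. 2316.602ms @ 20/7 + 463.32ms (4/7)
6. 2779.923ms @ 24/7 + 463.32ms (4/7)
7. 3243.243ms @ 4 + 2432.432ms (3)
8. 5675.676ms @ 7 + 324.324ms (2/5)
9. 6000.0ms @ 37/5 + 162.162ms (1/5)
10. 6162.162ms @ 38/5 + 162.162ms (1/5)
11. 6324.324ms @ 39/5 + 162.162ms (1/5)

note 8 onset = 7b = 5675.676ms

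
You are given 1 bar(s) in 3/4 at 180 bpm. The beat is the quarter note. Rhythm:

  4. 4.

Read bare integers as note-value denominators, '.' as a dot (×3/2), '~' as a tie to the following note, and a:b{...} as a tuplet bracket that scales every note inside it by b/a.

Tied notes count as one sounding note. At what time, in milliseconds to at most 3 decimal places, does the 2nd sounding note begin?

1. 0.0ms @ 0 + 500.0ms (3/2)
2. 500.0ms @ 3/2 + 500.0ms (3/2)

note 2 onset = 3/2b = 500.0ms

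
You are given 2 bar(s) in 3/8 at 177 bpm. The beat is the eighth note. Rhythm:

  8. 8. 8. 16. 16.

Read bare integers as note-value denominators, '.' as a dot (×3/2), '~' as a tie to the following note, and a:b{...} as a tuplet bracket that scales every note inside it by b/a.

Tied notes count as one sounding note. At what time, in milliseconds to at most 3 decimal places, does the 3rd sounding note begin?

1. 0.0ms @ 0 + 508.475ms (3/2)
2. 508.475ms @ 3/2 + 508.475ms (3/2)
3. 1016.949ms @ 3 + 508.475ms (3/2)
4. 1525.424ms @ 9/2 + 254.237ms (3/4)
5. 1779.661ms @ 21/4 + 254.237ms (3/4)

note 3 onset = 3b = 1016.949ms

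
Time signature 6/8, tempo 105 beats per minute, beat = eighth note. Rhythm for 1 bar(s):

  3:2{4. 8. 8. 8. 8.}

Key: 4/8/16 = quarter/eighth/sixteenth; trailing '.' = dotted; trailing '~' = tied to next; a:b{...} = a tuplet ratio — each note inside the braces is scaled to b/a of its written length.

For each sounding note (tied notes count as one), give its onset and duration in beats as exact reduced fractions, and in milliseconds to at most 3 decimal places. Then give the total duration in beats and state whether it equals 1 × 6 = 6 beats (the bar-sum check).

1) 0.0ms=0b +1142.857ms=2b
2) 1142.857ms=2b +571.429ms=1b
3) 1714.286ms=3b +571.429ms=1b
4) 2285.714ms=4b +571.429ms=1b
5) 2857.143ms=5b +571.429ms=1b
Σ=6b of 6 (105bpm 6/8) — PASS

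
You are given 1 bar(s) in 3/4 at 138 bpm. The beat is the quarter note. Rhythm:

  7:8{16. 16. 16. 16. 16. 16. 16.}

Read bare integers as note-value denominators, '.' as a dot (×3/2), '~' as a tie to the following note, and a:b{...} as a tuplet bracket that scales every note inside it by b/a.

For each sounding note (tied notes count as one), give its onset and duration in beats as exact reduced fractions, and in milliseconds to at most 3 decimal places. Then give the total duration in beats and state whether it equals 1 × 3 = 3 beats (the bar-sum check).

1) 0.0ms=0b +186.335ms=3/7b
2) 186.335ms=3/7b +186.335ms=3/7b
3) 372.671ms=6/7b +186.335ms=3/7b
4) 559.006ms=9/7b +186.335ms=3/7b
5) 745.342ms=12/7b +186.335ms=3/7b
6) 931.677ms=15/7b +186.335ms=3/7b
7) 1118.012ms=18/7b +186.335ms=3/7b
Σ=3b of 3 (138bpm 3/4) — PASS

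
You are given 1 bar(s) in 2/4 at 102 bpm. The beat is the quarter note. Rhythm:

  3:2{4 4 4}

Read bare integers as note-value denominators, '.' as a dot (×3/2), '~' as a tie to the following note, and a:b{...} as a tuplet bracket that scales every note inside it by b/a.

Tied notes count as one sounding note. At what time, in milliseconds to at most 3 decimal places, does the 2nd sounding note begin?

note 2 onset = 2/3b = 392.157ms

1. 0.0ms @ 0 + 392.157ms (2/3)
2. 392.157ms @ 2/3 + 392.157ms (2/3)
3. 784.314ms @ 4/3 + 392.157ms (2/3)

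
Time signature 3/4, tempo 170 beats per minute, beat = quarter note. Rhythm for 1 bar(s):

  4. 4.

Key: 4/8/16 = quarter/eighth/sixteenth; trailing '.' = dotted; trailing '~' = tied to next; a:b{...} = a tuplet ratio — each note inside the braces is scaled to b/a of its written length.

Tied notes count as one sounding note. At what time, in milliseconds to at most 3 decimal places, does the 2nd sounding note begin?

1. 0.0ms @ 0 + 529.412ms (3/2)
2. 529.412ms @ 3/2 + 529.412ms (3/2)

note 2 onset = 3/2b = 529.412ms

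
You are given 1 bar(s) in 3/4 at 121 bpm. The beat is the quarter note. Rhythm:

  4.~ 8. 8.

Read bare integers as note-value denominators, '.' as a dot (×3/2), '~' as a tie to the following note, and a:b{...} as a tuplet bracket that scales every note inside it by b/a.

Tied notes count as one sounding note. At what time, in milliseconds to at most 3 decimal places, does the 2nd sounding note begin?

note 2 onset = 9/4b = 1115.702ms

1. 0.0ms @ 0 + 1115.702ms (9/4)
2. 1115.702ms @ 9/4 + 371.901ms (3/4)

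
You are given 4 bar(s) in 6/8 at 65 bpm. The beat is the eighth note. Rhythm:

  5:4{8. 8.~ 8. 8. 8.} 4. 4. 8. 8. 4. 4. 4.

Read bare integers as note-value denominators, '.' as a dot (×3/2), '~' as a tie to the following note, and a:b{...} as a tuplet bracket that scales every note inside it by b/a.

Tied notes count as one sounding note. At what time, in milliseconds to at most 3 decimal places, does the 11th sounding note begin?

note 11 onset = 21b = 19384.615ms

1. 0.0ms @ 0 + 1107.692ms (6/5)
2. 1107.692ms @ 6/5 + 2215.385ms (12/5)
3. 3323.077ms @ 18/5 + 1107.692ms (6/5)
4. 4430.769ms @ 24/5 + 1107.692ms (6/5)
5. 5538.462ms @ 6 + 2769.231ms (3)
6. 8307.692ms @ 9 + 2769.231ms (3)
7. 11076.923ms @ 12 + 1384.615ms (3/2)
8. 12461.538ms @ 27/2 + 1384.615ms (3/2)
9. 13846.154ms @ 15 + 2769.231ms (3)
10. 16615.385ms @ 18 + 2769.231ms (3)
11. 19384.615ms @ 21 + 2769.231ms (3)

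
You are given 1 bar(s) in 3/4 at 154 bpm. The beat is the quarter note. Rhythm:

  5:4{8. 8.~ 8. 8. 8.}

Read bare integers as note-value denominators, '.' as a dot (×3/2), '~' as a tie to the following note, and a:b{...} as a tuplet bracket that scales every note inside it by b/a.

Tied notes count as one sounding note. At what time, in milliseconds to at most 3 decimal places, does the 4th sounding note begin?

1. 0.0ms @ 0 + 233.766ms (3/5)
2. 233.766ms @ 3/5 + 467.532ms (6/5)
3. 701.299ms @ 9/5 + 233.766ms (3/5)
4. 935.065ms @ 12/5 + 233.766ms (3/5)

note 4 onset = 12/5b = 935.065ms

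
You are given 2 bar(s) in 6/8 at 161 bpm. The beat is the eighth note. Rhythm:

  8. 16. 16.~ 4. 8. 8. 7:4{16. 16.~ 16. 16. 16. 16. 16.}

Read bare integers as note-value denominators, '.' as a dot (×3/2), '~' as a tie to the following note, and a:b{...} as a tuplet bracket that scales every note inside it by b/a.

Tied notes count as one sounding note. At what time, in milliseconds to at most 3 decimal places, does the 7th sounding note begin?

note 7 onset = 66/7b = 3513.753ms

1. 0.0ms @ 0 + 559.006ms (3/2)
2. 559.006ms @ 3/2 + 279.503ms (3/4)
3. 838.509ms @ 9/4 + 1397.516ms (15/4)
4. 2236.025ms @ 6 + 559.006ms (3/2)
5. 2795.031ms @ 15/2 + 559.006ms (3/2)
6. 3354.037ms @ 9 + 159.716ms (3/7)
7. 3513.753ms @ 66/7 + 319.432ms (6/7)
8. 3833.185ms @ 72/7 + 159.716ms (3/7)
9. 3992.902ms @ 75/7 + 159.716ms (3/7)
10. 4152.618ms @ 78/7 + 159.716ms (3/7)
11. 4312.334ms @ 81/7 + 159.716ms (3/7)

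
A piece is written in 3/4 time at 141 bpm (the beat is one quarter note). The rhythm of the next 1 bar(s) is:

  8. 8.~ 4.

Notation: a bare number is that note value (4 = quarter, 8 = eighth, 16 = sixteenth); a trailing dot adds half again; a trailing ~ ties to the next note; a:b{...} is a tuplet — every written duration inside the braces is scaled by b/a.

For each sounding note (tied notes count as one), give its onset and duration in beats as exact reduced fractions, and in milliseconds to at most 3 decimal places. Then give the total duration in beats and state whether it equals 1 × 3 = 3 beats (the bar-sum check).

1) 0.0ms=0b +319.149ms=3/4b
2) 319.149ms=3/4b +957.447ms=9/4b
Σ=3b of 3 (141bpm 3/4) — PASS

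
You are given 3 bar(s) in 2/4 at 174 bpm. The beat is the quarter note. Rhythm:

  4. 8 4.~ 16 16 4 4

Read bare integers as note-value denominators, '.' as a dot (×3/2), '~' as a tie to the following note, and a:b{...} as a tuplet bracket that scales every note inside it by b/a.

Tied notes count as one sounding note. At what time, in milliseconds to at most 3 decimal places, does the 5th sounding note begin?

note 5 onset = 4b = 1379.31ms

1. 0.0ms @ 0 + 517.241ms (3/2)
2. 517.241ms @ 3/2 + 172.414ms (1/2)
3. 689.655ms @ 2 + 603.448ms (7/4)
4. 1293.103ms @ 15/4 + 86.207ms (1/4)
5. 1379.31ms @ 4 + 344.828ms (1)
6. 1724.138ms @ 5 + 344.828ms (1)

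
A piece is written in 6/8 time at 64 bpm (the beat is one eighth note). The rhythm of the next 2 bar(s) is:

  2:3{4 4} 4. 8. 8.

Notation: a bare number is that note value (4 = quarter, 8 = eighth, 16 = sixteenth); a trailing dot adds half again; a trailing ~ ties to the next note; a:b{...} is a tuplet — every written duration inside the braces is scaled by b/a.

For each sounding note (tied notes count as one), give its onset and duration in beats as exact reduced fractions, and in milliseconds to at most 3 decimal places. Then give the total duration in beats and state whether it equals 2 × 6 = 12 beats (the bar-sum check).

1) 0.0ms=0b +2812.5ms=3b
2) 2812.5ms=3b +2812.5ms=3b
3) 5625.0ms=6b +2812.5ms=3b
4) 8437.5ms=9b +1406.25ms=3/2b
5) 9843.75ms=21/2b +1406.25ms=3/2b
Σ=12b of 12 (64bpm 6/8) — PASS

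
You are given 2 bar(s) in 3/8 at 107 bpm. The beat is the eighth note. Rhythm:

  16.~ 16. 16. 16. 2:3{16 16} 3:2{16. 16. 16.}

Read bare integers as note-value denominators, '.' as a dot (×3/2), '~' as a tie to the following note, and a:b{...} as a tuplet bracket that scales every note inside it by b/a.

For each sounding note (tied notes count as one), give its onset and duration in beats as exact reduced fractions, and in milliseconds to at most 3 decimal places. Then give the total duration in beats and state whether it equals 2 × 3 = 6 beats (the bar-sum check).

1) 0.0ms=0b +841.121ms=3/2b
2) 841.121ms=3/2b +420.561ms=3/4b
3) 1261.682ms=9/4b +420.561ms=3/4b
4) 1682.243ms=3b +420.561ms=3/4b
5) 2102.804ms=15/4b +420.561ms=3/4b
6) 2523.364ms=9/2b +280.374ms=1/2b
7) 2803.738ms=5b +280.374ms=1/2b
8) 3084.112ms=11/2b +280.374ms=1/2b
Σ=6b of 6 (107bpm 3/8) — PASS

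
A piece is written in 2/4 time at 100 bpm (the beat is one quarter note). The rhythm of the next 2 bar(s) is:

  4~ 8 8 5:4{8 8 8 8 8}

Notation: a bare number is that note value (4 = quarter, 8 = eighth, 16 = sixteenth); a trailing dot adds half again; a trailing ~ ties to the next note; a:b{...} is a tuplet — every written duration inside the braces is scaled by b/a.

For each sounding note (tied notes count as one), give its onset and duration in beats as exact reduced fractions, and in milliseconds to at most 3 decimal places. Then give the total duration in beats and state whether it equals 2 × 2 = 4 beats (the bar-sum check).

1) 0.0ms=0b +900.0ms=3/2b
2) 900.0ms=3/2b +300.0ms=1/2b
3) 1200.0ms=2b +240.0ms=2/5b
4) 1440.0ms=12/5b +240.0ms=2/5b
5) 1680.0ms=14/5b +240.0ms=2/5b
6) 1920.0ms=16/5b +240.0ms=2/5b
7) 2160.0ms=18/5b +240.0ms=2/5b
Σ=4b of 4 (100bpm 2/4) — PASS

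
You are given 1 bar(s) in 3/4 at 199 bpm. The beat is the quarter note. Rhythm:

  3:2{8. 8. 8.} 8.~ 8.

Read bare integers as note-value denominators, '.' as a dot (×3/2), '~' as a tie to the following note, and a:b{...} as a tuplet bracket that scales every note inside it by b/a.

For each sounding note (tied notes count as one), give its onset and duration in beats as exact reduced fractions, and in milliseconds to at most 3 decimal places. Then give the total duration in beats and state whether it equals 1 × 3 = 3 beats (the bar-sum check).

1) 0.0ms=0b +150.754ms=1/2b
2) 150.754ms=1/2b +150.754ms=1/2b
3) 301.508ms=1b +150.754ms=1/2b
4) 452.261ms=3/2b +452.261ms=3/2b
Σ=3b of 3 (199bpm 3/4) — PASS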